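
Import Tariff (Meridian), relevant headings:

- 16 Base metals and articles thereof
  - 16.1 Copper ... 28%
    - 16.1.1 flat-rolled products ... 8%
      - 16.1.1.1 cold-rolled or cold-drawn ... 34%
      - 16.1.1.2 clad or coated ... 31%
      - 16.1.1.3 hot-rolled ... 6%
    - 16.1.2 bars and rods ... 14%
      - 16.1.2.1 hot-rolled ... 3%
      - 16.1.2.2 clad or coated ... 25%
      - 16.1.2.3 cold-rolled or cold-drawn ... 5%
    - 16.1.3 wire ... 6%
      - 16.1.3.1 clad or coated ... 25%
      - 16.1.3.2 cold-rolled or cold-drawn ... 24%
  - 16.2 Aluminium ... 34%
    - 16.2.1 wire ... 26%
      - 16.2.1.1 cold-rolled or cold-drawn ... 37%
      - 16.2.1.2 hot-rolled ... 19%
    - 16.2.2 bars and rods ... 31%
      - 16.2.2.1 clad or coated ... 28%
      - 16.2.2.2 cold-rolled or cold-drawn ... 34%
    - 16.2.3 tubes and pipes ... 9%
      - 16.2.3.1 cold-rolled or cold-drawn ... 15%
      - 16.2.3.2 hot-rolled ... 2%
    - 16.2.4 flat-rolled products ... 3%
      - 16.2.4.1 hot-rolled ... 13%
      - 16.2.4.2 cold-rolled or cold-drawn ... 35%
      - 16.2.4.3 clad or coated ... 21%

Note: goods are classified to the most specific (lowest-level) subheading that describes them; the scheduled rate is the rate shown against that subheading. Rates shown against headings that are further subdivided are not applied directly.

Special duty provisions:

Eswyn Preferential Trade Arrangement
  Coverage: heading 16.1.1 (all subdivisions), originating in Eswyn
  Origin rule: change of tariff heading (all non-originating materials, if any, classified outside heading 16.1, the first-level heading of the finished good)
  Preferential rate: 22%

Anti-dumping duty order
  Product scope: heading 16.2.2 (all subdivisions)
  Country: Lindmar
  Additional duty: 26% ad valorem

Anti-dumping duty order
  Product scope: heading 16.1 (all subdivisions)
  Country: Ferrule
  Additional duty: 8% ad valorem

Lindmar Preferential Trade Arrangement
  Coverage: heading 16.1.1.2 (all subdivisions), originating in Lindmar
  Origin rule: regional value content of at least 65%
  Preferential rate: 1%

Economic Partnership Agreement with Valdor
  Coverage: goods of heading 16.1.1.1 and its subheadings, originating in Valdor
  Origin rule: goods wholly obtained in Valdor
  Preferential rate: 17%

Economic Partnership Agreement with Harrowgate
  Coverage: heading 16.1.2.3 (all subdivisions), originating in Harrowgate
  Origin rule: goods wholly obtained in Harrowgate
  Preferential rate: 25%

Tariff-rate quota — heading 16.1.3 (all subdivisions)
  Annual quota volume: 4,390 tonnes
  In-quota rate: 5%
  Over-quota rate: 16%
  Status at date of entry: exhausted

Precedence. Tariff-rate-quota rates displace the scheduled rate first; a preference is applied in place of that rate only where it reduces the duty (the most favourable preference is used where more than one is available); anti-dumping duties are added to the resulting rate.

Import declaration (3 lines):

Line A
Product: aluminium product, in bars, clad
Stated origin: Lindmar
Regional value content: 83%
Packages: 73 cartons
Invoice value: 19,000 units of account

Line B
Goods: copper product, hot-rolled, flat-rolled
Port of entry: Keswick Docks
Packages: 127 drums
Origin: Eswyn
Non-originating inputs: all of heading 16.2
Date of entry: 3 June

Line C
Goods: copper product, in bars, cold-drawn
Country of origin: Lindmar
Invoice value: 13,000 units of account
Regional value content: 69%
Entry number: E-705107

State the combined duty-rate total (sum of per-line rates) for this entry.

65%

Line A: aluminium → 16.2; in bars → 16.2.2; clad → 16.2.2.1. Scheduled 28%. Lindmar agreement on 16.1.1.2: 16.2.2.1 not covered; anti-dumping (Lindmar, 16.2.2): +26%; total 28% + 26% = 54%. → 54%.
Line B: copper → 16.1; flat-rolled → 16.1.1; hot-rolled → 16.1.1.3. Scheduled 6%. Eswyn agreement on 16.1.1: CTH met → 22% available; preference 22% not lower than 6% → no reduction. → 6%.
Line C: copper → 16.1; in bars → 16.1.2; cold-drawn → 16.1.2.3. Scheduled 5%. Lindmar agreement on 16.1.1.2: 16.1.2.3 not covered. → 5%.
Sum: 54% + 6% + 5% = 65%.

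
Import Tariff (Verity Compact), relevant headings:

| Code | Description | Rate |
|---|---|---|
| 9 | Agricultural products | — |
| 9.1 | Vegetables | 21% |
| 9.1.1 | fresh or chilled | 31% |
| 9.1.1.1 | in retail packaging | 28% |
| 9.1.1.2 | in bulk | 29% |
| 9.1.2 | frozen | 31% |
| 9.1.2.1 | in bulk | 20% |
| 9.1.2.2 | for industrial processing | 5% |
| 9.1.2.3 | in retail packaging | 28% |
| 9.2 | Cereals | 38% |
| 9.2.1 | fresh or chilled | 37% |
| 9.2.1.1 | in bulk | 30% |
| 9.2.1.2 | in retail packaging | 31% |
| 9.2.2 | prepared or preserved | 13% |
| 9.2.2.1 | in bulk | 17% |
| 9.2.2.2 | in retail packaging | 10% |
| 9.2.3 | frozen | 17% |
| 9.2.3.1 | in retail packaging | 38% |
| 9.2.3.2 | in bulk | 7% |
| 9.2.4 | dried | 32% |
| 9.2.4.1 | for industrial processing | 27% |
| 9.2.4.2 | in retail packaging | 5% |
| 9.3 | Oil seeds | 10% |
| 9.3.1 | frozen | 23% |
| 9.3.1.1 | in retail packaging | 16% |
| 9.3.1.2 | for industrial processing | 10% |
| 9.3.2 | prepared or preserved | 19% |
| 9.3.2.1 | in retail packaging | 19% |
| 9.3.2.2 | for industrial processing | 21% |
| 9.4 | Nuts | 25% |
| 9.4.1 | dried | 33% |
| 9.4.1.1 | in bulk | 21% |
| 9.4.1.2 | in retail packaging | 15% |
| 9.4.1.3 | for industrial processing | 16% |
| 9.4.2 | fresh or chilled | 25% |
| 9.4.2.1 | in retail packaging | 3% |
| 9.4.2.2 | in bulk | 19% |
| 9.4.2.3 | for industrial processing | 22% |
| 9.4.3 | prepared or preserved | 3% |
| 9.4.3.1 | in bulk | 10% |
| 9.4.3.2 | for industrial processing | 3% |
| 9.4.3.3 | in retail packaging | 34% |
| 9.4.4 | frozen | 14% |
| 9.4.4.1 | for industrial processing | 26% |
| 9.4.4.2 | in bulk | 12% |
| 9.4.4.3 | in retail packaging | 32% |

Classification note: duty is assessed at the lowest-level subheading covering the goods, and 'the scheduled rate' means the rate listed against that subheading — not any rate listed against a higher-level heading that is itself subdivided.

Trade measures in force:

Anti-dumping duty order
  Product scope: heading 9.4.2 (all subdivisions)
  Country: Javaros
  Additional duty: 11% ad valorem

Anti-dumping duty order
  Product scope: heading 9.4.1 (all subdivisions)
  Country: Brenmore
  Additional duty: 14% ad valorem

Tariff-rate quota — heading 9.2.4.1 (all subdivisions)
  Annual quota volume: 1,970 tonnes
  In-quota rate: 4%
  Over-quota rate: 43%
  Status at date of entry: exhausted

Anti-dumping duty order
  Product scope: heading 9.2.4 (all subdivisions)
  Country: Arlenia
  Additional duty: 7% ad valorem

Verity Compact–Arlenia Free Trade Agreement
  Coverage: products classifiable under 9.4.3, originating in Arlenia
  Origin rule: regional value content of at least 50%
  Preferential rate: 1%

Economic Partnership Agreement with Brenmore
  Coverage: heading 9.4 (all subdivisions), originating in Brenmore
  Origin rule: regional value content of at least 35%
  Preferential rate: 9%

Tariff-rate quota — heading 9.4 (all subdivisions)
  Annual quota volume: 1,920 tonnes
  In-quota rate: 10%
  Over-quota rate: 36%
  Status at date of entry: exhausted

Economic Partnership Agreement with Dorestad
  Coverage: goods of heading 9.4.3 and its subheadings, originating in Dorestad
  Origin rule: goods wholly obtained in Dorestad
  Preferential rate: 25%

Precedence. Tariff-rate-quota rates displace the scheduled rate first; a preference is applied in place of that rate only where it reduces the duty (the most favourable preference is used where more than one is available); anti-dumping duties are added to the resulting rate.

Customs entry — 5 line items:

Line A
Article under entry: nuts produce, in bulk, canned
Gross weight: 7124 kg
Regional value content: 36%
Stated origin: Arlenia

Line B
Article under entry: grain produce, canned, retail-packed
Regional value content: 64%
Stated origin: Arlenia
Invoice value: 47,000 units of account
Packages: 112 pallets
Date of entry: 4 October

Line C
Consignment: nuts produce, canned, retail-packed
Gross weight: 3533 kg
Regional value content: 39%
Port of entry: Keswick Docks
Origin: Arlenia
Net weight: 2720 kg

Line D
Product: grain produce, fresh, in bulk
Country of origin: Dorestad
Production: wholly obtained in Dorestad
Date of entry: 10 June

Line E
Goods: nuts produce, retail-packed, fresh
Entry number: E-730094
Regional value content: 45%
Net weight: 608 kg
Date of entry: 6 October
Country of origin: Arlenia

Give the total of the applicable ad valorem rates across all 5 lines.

148%

Line A: nuts → 9.4; canned → 9.4.3; in bulk → 9.4.3.1. Scheduled 10%. quota on 9.4 exhausted → over-quota 36%; Arlenia agreement on 9.4.3: RVC < 50%. → 36%.
Line B: grain → 9.2; canned → 9.2.2; retail-packed → 9.2.2.2. Scheduled 10%. Arlenia agreement on 9.4.3: 9.2.2.2 not covered. → 10%.
Line C: nuts → 9.4; canned → 9.4.3; retail-packed → 9.4.3.3. Scheduled 34%. quota on 9.4 exhausted → over-quota 36%; Arlenia agreement on 9.4.3: RVC < 50%. → 36%.
Line D: grain → 9.2; fresh → 9.2.1; in bulk → 9.2.1.1. Scheduled 30%. Dorestad agreement on 9.4.3: 9.2.1.1 not covered. → 30%.
Line E: nuts → 9.4; fresh → 9.4.2; retail-packed → 9.4.2.1. Scheduled 3%. quota on 9.4 exhausted → over-quota 36%; Arlenia agreement on 9.4.3: 9.4.2.1 not covered. → 36%.
Sum: 36% + 10% + 36% + 30% + 36% = 148%.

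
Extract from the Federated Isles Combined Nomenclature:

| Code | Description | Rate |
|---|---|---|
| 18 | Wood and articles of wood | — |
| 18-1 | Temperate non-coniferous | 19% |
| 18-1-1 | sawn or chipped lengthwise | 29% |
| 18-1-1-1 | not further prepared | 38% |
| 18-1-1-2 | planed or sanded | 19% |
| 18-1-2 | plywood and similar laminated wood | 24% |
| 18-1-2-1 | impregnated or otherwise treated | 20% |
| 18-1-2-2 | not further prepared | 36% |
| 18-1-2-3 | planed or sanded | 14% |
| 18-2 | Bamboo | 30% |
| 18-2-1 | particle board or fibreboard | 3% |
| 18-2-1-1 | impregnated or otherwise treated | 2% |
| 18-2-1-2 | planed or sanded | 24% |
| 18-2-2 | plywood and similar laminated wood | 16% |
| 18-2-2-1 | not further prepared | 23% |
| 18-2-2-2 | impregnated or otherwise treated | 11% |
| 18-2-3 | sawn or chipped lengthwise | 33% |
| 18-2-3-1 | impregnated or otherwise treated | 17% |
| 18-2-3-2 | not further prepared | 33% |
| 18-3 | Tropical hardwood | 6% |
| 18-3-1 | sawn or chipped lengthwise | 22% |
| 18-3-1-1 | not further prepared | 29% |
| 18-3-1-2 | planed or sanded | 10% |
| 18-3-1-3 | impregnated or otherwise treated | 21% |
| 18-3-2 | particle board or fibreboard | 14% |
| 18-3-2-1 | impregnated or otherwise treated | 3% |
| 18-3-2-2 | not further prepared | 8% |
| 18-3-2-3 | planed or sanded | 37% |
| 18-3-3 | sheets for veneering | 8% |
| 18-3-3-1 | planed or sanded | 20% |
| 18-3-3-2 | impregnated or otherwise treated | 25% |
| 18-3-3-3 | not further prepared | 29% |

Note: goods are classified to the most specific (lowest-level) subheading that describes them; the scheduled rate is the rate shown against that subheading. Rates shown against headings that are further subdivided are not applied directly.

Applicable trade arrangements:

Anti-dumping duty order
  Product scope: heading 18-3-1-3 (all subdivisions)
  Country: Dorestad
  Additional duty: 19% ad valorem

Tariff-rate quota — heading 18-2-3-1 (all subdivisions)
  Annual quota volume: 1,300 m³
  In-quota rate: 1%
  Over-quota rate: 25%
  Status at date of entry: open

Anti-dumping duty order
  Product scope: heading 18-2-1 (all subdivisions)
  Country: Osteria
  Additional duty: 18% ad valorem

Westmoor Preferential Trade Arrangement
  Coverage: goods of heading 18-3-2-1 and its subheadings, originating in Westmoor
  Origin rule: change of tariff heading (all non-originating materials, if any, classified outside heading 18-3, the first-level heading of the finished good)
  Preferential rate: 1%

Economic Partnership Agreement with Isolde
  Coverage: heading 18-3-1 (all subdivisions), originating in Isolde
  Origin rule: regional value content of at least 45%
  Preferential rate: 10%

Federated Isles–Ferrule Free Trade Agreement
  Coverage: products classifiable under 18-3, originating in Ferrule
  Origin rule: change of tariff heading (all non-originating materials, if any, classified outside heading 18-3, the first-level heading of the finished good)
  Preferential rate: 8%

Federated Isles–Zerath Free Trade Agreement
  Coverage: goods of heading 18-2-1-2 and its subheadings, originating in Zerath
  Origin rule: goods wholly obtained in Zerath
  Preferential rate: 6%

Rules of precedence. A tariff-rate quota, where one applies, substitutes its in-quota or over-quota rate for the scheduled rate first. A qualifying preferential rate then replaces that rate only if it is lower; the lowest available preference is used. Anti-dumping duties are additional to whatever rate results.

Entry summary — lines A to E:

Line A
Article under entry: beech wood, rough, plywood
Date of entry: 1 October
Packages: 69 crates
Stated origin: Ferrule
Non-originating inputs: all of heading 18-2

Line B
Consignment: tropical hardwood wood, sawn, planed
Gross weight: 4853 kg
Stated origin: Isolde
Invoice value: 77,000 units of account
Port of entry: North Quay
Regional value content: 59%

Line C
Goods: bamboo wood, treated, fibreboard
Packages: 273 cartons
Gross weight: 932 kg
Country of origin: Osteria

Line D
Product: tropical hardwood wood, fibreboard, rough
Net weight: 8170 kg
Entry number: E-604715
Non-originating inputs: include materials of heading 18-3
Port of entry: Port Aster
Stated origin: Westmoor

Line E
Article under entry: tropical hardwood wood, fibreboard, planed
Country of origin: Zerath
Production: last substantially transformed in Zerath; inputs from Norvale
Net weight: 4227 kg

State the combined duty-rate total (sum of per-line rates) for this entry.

111%

Line A: beech → 18-1; plywood → 18-1-2; rough → 18-1-2-2. Scheduled 36%. Ferrule agreement on 18-3: 18-1-2-2 not covered. → 36%.
Line B: tropical hardwood → 18-3; sawn → 18-3-1; planed → 18-3-1-2. Scheduled 10%. Isolde agreement on 18-3-1: RVC ≥ 45% → 10% available; preference 10% not lower than 10% → no reduction. → 10%.
Line C: bamboo → 18-2; fibreboard → 18-2-1; treated → 18-2-1-1. Scheduled 2%. anti-dumping (Osteria, 18-2-1): +18%; total 2% + 18% = 20%. → 20%.
Line D: tropical hardwood → 18-3; fibreboard → 18-3-2; rough → 18-3-2-2. Scheduled 8%. Westmoor agreement on 18-3-2-1: 18-3-2-2 not covered. → 8%.
Line E: tropical hardwood → 18-3; fibreboard → 18-3-2; planed → 18-3-2-3. Scheduled 37%. Zerath agreement on 18-2-1-2: 18-3-2-3 not covered. → 37%.
Sum: 36% + 10% + 20% + 8% + 37% = 111%.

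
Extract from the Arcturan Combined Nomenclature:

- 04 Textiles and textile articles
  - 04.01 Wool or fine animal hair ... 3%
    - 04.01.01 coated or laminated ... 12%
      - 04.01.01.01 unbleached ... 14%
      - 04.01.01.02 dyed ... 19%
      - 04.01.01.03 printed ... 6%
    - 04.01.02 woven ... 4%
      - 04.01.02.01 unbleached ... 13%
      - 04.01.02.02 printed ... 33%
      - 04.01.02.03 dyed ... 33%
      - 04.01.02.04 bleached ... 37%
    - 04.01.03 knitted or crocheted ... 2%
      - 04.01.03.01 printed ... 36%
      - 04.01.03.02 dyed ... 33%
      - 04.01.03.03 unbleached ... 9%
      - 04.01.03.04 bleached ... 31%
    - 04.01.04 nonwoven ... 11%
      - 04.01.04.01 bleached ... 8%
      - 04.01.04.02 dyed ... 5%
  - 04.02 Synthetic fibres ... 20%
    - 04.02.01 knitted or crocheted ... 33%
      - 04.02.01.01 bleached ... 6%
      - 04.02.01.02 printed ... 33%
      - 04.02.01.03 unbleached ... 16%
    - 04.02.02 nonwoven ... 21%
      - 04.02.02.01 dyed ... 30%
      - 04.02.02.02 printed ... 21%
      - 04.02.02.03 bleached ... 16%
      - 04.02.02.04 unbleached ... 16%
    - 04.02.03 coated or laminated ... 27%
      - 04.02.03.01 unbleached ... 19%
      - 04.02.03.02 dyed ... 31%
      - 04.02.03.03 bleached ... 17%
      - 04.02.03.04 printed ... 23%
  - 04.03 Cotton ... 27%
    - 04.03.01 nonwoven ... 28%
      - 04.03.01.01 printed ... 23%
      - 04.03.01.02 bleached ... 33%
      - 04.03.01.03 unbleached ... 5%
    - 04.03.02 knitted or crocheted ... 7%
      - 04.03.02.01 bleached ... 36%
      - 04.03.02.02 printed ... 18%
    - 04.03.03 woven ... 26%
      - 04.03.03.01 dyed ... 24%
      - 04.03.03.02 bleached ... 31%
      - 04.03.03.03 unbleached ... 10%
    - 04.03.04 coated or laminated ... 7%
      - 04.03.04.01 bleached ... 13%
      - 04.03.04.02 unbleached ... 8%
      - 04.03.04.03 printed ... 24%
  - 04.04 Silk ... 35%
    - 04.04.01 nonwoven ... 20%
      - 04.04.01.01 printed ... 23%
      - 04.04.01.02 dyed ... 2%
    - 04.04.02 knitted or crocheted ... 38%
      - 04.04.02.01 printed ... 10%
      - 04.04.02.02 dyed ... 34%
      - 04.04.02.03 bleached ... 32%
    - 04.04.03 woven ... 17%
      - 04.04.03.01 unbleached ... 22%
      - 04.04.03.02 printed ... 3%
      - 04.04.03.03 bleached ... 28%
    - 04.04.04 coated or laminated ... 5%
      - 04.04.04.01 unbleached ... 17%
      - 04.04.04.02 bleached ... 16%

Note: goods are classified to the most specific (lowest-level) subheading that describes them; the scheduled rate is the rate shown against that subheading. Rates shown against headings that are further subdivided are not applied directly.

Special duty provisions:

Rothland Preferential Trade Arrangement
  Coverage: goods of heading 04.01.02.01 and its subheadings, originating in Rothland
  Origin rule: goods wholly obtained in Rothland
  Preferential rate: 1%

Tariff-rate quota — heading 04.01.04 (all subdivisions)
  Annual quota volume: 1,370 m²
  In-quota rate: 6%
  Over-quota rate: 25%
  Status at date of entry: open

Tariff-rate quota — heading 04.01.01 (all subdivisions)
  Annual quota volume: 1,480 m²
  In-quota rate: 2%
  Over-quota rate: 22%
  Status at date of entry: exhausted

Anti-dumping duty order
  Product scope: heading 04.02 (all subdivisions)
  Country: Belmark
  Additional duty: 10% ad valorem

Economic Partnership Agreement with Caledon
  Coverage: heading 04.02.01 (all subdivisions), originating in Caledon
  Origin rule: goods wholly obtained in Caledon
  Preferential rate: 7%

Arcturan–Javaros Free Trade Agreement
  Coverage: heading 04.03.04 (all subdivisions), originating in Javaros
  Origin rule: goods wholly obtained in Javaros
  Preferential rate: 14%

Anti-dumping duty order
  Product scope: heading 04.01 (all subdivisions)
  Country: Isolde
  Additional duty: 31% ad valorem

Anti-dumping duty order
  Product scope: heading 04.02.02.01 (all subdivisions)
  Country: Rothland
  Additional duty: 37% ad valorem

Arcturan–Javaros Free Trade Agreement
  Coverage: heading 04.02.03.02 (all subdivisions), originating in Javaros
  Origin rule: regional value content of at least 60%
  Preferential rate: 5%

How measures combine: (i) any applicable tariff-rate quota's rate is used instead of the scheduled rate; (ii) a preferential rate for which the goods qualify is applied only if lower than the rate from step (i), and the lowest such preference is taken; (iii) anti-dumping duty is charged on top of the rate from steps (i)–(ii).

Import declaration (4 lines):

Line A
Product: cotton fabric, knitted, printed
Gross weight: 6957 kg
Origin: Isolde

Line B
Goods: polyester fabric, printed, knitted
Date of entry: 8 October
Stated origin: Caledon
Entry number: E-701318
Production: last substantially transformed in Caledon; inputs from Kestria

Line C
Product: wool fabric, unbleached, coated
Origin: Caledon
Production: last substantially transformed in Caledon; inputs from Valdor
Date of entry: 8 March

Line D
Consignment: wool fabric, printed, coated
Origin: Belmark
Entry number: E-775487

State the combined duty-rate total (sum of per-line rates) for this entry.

95%

Line A: cotton → 04.03; knitted → 04.03.02; printed → 04.03.02.02. Scheduled 18%. No special measure applies. → 18%.
Line B: polyester → 04.02; knitted → 04.02.01; printed → 04.02.01.02. Scheduled 33%. Caledon agreement on 04.02.01: not wholly obtained. → 33%.
Line C: wool → 04.01; coated → 04.01.01; unbleached → 04.01.01.01. Scheduled 14%. quota on 04.01.01 exhausted → over-quota 22%; Caledon agreement on 04.02.01: 04.01.01.01 not covered. → 22%.
Line D: wool → 04.01; coated → 04.01.01; printed → 04.01.01.03. Scheduled 6%. quota on 04.01.01 exhausted → over-quota 22%. → 22%.
Sum: 18% + 33% + 22% + 22% = 95%.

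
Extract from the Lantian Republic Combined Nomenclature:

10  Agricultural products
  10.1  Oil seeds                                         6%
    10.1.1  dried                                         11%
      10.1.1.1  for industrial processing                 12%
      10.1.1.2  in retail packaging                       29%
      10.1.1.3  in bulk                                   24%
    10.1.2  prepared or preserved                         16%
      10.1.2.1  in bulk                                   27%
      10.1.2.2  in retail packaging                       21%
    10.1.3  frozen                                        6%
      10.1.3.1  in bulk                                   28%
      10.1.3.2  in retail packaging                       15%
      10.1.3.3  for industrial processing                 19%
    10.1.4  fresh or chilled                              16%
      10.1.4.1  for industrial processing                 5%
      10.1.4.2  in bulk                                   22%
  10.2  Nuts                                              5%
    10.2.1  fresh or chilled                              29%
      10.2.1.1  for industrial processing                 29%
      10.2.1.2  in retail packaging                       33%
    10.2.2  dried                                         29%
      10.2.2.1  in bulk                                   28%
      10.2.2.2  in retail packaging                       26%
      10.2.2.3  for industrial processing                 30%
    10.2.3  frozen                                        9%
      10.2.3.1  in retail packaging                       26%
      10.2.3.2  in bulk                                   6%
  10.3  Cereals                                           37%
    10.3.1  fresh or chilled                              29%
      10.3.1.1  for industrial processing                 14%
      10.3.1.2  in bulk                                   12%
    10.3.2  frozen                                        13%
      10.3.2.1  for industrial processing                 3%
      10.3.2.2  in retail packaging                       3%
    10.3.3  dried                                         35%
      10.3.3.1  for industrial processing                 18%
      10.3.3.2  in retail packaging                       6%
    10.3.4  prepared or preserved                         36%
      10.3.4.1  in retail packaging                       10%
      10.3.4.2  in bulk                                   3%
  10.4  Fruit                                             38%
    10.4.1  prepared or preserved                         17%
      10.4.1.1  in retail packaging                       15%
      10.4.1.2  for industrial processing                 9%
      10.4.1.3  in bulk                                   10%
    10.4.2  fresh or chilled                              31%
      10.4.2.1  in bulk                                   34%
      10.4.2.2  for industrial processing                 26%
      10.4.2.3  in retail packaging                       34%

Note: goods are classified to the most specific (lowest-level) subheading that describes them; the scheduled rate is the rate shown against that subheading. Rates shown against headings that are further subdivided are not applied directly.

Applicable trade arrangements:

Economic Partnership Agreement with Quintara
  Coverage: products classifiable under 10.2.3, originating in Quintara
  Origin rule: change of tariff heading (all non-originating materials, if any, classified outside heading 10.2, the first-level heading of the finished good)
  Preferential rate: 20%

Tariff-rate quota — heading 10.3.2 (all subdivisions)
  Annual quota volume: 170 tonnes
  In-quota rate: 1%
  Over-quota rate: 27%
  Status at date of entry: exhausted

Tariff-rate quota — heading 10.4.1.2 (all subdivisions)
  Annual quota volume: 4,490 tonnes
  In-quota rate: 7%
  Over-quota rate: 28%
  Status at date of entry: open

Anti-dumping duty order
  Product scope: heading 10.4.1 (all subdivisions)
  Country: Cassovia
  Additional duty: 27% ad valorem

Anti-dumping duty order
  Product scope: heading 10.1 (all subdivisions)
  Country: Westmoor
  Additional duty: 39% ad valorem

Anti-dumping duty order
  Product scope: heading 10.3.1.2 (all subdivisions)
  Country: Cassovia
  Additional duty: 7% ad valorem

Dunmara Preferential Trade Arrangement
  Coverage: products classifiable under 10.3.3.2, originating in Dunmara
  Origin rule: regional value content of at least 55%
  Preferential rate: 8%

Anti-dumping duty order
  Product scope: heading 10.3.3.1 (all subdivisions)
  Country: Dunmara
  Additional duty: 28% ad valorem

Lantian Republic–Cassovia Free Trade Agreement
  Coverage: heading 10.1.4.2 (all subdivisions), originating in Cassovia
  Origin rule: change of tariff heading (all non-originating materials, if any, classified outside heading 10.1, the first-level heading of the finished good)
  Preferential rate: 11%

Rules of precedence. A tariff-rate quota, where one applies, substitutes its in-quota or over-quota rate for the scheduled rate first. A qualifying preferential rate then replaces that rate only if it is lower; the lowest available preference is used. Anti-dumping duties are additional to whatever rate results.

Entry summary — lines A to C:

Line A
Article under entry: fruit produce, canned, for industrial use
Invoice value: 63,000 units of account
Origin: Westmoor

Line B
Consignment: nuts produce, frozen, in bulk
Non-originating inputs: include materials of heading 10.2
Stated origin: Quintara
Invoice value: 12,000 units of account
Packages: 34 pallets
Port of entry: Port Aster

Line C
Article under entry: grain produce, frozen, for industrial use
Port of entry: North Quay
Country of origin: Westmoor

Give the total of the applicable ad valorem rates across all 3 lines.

Line A: fruit → 10.4; canned → 10.4.1; for industrial use → 10.4.1.2. Scheduled 9%. quota on 10.4.1.2 open → in-quota 7%. → 7%.
Line B: nuts → 10.2; frozen → 10.2.3; in bulk → 10.2.3.2. Scheduled 6%. Quintara agreement on 10.2.3: CTH not met. → 6%.
Line C: grain → 10.3; frozen → 10.3.2; for industrial use → 10.3.2.1. Scheduled 3%. quota on 10.3.2 exhausted → over-quota 27%. → 27%.
Sum: 7% + 6% + 27% = 40%.

40%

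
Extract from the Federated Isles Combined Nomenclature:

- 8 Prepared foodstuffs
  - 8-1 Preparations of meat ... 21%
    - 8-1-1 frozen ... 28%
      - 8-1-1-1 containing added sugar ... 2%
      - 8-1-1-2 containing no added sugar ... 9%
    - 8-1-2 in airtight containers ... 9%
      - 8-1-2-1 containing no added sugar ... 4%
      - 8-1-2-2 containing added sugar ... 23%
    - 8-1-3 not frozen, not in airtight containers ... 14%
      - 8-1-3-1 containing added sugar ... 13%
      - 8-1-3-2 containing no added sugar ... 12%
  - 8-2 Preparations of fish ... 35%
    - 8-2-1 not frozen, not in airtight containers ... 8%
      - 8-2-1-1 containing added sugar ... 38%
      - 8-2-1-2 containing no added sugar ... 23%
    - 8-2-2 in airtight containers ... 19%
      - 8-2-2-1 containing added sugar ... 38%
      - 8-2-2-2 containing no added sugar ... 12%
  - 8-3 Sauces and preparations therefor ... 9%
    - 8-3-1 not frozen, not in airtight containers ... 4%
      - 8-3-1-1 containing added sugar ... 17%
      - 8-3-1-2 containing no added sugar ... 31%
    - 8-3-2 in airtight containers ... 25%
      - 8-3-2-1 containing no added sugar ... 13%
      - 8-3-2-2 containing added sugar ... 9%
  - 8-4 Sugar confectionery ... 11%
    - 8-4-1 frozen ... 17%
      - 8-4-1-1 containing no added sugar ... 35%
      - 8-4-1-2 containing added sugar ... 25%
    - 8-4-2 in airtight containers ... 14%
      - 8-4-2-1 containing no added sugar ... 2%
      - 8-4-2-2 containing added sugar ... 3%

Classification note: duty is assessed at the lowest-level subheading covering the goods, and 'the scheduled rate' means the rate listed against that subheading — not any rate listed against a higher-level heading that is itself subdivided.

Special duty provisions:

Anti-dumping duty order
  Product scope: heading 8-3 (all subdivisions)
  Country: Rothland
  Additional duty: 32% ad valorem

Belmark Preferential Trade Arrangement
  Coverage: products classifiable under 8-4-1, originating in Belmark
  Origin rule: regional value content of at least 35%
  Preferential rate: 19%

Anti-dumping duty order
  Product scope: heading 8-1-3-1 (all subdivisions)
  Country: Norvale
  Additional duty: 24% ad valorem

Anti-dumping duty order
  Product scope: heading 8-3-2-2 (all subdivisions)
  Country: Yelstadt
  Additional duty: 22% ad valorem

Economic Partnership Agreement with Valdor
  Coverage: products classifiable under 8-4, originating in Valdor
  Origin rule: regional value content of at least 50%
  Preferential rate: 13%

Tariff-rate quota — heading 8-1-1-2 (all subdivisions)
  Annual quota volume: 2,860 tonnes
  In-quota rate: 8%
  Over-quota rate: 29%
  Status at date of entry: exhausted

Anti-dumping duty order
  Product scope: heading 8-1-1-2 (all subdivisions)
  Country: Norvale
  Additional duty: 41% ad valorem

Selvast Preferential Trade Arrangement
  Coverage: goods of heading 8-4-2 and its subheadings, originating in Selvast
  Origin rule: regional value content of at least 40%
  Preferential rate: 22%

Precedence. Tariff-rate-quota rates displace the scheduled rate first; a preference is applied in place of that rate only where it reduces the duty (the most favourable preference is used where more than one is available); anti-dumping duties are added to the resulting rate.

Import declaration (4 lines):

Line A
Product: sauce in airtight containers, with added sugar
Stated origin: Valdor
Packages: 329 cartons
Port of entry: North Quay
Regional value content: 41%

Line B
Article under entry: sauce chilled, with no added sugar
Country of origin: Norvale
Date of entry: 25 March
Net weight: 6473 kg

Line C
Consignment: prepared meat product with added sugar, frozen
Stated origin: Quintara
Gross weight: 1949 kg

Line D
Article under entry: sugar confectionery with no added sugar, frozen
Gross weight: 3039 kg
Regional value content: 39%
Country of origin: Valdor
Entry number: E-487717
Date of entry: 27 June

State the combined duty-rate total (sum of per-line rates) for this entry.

77%

Line A: sauce → 8-3; in airtight containers → 8-3-2; with added sugar → 8-3-2-2. Scheduled 9%. Valdor agreement on 8-4: 8-3-2-2 not covered. → 9%.
Line B: sauce → 8-3; chilled → 8-3-1; with no added sugar → 8-3-1-2. Scheduled 31%. No special measure applies. → 31%.
Line C: prepared meat product → 8-1; frozen → 8-1-1; with added sugar → 8-1-1-1. Scheduled 2%. No special measure applies. → 2%.
Line D: sugar confectionery → 8-4; frozen → 8-4-1; with no added sugar → 8-4-1-1. Scheduled 35%. Valdor agreement on 8-4: RVC < 50%. → 35%.
Sum: 9% + 31% + 2% + 35% = 77%.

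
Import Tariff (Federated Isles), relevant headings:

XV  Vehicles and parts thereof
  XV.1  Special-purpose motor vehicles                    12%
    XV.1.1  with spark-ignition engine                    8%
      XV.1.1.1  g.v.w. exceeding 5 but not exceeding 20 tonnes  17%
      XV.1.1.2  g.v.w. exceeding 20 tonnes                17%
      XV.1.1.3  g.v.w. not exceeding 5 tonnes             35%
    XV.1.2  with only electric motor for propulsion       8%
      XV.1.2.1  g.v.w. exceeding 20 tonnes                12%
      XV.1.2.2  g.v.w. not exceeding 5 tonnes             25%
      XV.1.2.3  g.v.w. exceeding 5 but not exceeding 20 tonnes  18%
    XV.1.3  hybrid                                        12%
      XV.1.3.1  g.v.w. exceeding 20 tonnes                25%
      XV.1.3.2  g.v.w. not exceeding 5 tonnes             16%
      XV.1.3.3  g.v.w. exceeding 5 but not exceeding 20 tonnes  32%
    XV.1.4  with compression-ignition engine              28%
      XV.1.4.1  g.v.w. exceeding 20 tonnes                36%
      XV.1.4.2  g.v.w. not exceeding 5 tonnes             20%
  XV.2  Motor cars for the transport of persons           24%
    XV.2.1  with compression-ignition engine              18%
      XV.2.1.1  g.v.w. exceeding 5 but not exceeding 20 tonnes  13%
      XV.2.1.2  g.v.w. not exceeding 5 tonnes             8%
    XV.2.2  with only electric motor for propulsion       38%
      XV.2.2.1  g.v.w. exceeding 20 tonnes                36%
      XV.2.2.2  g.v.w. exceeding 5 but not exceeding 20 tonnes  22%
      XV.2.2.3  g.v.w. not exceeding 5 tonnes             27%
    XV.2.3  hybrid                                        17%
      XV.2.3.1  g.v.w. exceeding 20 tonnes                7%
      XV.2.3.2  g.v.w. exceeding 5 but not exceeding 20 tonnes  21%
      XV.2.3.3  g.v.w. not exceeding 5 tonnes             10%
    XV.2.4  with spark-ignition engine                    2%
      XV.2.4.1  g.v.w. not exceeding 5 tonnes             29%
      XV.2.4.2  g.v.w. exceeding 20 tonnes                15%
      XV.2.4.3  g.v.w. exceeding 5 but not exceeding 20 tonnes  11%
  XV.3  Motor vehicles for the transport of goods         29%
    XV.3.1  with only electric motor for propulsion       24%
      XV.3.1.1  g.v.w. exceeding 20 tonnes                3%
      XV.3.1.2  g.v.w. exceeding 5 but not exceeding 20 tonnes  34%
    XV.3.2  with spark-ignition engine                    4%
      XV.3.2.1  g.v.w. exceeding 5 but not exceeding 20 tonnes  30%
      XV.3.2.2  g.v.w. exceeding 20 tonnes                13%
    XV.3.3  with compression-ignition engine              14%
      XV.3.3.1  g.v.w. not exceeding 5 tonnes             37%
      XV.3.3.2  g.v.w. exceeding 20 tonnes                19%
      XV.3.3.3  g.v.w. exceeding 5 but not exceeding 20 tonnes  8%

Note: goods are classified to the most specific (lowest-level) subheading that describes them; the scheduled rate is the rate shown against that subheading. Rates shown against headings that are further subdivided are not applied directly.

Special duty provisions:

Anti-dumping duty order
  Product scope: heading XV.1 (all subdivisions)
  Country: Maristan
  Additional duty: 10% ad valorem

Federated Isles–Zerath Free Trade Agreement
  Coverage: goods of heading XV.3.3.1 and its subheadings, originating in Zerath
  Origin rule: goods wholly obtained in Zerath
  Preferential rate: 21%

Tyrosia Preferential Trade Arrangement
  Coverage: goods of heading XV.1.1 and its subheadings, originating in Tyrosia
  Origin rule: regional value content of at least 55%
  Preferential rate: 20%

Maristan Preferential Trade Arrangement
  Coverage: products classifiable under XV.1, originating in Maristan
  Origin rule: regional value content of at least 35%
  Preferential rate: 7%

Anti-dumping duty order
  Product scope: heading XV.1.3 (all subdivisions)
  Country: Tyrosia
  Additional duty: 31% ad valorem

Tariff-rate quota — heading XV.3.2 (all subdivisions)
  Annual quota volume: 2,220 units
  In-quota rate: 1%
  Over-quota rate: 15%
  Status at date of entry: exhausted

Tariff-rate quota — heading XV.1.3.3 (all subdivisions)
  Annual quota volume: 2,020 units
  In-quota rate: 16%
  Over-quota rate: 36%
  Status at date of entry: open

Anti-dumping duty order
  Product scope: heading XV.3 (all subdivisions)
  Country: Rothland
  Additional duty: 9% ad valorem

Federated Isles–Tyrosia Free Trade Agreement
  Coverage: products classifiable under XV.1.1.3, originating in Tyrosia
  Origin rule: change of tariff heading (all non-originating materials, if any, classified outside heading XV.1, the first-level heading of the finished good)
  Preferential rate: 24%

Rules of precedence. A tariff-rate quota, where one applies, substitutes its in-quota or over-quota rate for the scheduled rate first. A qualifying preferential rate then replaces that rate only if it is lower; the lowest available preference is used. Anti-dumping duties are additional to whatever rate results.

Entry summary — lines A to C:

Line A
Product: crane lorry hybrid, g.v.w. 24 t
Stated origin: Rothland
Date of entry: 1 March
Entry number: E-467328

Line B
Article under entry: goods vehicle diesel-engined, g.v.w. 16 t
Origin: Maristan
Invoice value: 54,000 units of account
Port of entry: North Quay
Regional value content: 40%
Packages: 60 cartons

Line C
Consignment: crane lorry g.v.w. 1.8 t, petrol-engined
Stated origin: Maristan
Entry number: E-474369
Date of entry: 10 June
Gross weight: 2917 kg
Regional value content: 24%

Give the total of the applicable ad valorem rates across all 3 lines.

78%

Line A: crane lorry → XV.1; hybrid → XV.1.3; g.v.w. 24 t → XV.1.3.1. Scheduled 25%. No special measure applies. → 25%.
Line B: goods vehicle → XV.3; diesel-engined → XV.3.3; g.v.w. 16 t → XV.3.3.3. Scheduled 8%. Maristan agreement on XV.1: XV.3.3.3 not covered. → 8%.
Line C: crane lorry → XV.1; petrol-engined → XV.1.1; g.v.w. 1.8 t → XV.1.1.3. Scheduled 35%. Maristan agreement on XV.1: RVC < 35%; anti-dumping (Maristan, XV.1): +10%; total 35% + 10% = 45%. → 45%.
Sum: 25% + 8% + 45% = 78%.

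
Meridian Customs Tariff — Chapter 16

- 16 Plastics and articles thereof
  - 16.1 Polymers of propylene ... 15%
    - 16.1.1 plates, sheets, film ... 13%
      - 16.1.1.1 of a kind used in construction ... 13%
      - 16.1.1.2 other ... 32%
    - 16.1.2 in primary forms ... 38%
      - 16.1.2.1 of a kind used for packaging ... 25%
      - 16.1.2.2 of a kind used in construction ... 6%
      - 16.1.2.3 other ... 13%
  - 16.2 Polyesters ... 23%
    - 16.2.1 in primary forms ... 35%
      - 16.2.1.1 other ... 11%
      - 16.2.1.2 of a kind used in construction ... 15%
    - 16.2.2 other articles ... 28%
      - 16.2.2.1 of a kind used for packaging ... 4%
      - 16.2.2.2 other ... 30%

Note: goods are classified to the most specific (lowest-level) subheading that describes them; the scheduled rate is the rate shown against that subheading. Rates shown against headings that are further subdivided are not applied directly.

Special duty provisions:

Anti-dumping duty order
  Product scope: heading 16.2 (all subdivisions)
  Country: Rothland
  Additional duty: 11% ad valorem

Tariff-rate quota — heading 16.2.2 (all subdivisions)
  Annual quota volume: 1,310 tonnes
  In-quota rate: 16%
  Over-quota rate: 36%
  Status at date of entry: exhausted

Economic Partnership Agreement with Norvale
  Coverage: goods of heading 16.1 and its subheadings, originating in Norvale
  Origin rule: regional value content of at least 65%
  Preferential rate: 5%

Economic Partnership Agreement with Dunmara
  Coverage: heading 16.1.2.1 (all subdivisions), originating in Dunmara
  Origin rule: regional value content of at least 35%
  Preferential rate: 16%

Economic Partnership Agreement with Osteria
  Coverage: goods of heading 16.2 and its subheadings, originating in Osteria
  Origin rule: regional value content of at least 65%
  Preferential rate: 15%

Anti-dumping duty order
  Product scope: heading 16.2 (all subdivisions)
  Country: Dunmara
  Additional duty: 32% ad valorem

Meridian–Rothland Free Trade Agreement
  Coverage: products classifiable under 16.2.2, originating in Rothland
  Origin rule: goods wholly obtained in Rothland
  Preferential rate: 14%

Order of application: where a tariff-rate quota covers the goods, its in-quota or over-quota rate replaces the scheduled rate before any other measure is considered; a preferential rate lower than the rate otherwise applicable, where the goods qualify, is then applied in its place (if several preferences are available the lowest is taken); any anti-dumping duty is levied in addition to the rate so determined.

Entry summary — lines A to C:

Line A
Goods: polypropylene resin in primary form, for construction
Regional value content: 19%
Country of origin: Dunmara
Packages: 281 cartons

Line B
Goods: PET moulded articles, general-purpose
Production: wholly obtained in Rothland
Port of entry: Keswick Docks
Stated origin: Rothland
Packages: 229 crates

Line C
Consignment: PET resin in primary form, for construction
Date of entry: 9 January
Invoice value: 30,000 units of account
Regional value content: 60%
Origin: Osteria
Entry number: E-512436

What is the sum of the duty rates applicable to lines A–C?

Line A: polypropylene → 16.1; resin in primary form → 16.1.2; for construction → 16.1.2.2. Scheduled 6%. Dunmara agreement on 16.1.2.1: 16.1.2.2 not covered. → 6%.
Line B: PET → 16.2; moulded articles → 16.2.2; general-purpose → 16.2.2.2. Scheduled 30%. quota on 16.2.2 exhausted → over-quota 36%; Rothland agreement on 16.2.2: wholly obtained → 14% available; preferential 14%; anti-dumping (Rothland, 16.2): +11%; total 14% + 11% = 25%. → 25%.
Line C: PET → 16.2; resin in primary form → 16.2.1; for construction → 16.2.1.2. Scheduled 15%. Osteria agreement on 16.2: RVC < 65%. → 15%.
Sum: 6% + 25% + 15% = 46%.

46%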